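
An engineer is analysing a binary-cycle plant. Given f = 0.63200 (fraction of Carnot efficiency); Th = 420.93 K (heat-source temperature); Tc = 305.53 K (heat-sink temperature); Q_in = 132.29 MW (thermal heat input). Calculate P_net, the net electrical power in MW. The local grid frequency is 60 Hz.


Step 1: eta = (1 - Tc/Th)*f = (1 - 305.53/420.93)*0.632 = 0.1732659
Step 2: P_net = eta * Q_in = 0.1732659 * 132.29 = 22.921 MW
P_net = 22.921 MW


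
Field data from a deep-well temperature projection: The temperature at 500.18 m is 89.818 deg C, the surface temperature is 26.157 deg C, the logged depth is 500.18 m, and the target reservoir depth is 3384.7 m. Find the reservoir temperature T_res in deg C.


Step 1: grad = (T_d1 - T_surf)/d1 * 1000 = (89.818 - 26.157)/500.18 * 1000 = 127.2762 deg C/km
Step 2: T_res = T_surf + grad*d2/1000 = 26.157 + 127.2762*3384.7/1000 = 456.95 deg C
T_res = 456.95 deg C


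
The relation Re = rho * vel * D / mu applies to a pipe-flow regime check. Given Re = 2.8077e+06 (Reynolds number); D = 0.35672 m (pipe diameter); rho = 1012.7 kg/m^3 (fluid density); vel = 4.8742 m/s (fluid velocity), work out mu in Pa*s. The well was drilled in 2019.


mu = rho * vel * D / Re
mu = 1012.7 * 4.8742 * 0.35672 / 2.8077e+06
mu = 0.00062713 Pa*s


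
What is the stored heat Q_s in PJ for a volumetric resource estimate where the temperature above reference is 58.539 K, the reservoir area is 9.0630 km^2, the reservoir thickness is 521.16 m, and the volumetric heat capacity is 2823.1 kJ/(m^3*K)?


Step 1: Vr = A*1e6*hr = 9.063*1e6*521.16 = 4.723273e+09 m^3
Step 2: Q_s = Vr*rhoc*dT/1e12 = 4.723273e+09*2823.1*58.539/1e12 = 780.57 PJ
Q_s = 780.57 PJ


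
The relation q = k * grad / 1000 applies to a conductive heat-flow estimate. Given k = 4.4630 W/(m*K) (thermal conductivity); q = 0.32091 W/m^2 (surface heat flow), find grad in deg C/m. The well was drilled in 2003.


grad = q * 1000 / k
grad = 0.32091 * 1000 / 4.4630
grad = 71.90455 deg C/km
Convert: 71.90455 deg C/km * 0.001 = 0.071905 deg C/m
grad = 0.071905 deg C/m


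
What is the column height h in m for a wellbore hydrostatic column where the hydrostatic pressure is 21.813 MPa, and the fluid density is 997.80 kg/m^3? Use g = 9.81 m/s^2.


h = P * 1e6 / (g * rho)
h = 21.813 * 1e6 / (9.81 * 997.80)
h = 2228.4 m


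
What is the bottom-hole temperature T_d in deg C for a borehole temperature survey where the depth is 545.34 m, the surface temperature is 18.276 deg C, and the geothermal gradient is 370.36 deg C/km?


T_d = T_surf + grad * d / 1000
T_d = 18.276 + 370.36 * 545.34 / 1000
T_d = 220.25 deg C


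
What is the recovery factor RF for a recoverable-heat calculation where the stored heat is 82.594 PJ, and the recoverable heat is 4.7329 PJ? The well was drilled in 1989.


RF = Q_rec / Q_s
RF = 4.7329 / 82.594
RF = 0.057303


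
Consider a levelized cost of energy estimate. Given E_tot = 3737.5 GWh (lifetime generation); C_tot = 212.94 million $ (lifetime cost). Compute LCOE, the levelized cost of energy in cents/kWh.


LCOE = C_tot / E_tot * 100
LCOE = 212.94 / 3737.5 * 100
LCOE = 5.6974 cents/kWh


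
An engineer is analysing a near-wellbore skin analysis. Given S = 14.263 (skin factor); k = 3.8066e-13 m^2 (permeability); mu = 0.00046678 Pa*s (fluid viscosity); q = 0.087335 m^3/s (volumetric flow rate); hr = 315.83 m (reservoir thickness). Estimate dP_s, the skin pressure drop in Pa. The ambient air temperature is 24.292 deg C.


dP_s = S * q * mu / (2*pi*k*hr) / 1000
dP_s = 14.263 * 0.087335 * 0.00046678 / (2*pi*3.8066e-13*315.83) / 1000
dP_s = 769.7345 kPa
Convert: 769.7345 kPa * 1000.0 = 7.6973e+05 Pa
dP_s = 7.6973e+05 Pa


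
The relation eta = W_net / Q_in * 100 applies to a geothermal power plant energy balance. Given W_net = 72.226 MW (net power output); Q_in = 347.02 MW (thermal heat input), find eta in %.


eta = W_net / Q_in * 100
eta = 72.226 / 347.02 * 100
eta = 20.813 %


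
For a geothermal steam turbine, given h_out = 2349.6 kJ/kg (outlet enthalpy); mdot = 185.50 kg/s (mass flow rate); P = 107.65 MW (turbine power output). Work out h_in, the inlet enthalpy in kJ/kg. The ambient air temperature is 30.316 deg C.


h_in = h_out + P * 1000 / mdot
h_in = 2349.6 + 107.65 * 1000 / 185.50
h_in = 2929.9 kJ/kg


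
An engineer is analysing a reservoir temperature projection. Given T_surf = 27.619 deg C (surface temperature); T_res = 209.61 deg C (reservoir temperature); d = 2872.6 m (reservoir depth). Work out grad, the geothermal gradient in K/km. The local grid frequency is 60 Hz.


grad = (T_res - T_surf) / d * 1000
grad = (209.61 - 27.619) / 2872.6 * 1000
grad = 63.35410 deg C/km
Convert: 63.35410 deg C/km * 1.0 = 63.354 K/km
grad = 63.354 K/km


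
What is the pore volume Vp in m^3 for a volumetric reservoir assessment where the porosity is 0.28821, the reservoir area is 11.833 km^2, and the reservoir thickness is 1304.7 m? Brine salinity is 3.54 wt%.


Vp = A * 1e6 * hr * phi
Vp = 11.833 * 1e6 * 1304.7 * 0.28821
Vp = 4.4495e+09 m^3


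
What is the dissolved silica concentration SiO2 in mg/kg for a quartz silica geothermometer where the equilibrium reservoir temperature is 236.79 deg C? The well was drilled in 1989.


SiO2 = 10^(5.19 - 1309/(T_eq + 273.15))
SiO2 = 10^(5.19 - 1309/(236.79 + 273.15))
SiO2 = 419.79 mg/kg


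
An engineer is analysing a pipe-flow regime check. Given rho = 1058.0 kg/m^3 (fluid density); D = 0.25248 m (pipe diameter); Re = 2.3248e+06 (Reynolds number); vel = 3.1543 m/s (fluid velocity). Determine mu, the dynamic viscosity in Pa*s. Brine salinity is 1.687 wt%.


mu = rho * vel * D / Re
mu = 1058.0 * 3.1543 * 0.25248 / 2.3248e+06
mu = 0.00036243 Pa*s


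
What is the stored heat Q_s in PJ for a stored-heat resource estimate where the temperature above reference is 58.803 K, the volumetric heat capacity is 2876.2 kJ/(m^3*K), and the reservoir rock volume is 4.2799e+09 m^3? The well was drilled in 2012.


Q_s = Vr * rhoc * dT / 1e12
Q_s = 4.2799e+09 * 2876.2 * 58.803 / 1e12
Q_s = 723.86 PJ


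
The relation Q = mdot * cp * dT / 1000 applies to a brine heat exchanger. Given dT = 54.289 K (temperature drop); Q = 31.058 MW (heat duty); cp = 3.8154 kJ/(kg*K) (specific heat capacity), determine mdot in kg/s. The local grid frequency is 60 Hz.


mdot = Q * 1000 / (cp * dT)
mdot = 31.058 * 1000 / (3.8154 * 54.289)
mdot = 149.94 kg/s


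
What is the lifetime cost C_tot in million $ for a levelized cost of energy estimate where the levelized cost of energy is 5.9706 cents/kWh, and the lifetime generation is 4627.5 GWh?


C_tot = LCOE / 100 * E_tot
C_tot = 5.9706 / 100 * 4627.5
C_tot = 276.29 million $


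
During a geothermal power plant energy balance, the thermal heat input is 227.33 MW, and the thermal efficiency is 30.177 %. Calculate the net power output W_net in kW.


W_net = eta / 100 * Q_in
W_net = 30.177 / 100 * 227.33
W_net = 68.60137 MW
Convert: 68.60137 MW * 1000.0 = 68601 kW
W_net = 68601 kW


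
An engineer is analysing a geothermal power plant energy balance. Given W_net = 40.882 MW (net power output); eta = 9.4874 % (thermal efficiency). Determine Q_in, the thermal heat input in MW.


Q_in = W_net / (eta / 100)
Q_in = 40.882 / (9.4874 / 100)
Q_in = 430.91 MW


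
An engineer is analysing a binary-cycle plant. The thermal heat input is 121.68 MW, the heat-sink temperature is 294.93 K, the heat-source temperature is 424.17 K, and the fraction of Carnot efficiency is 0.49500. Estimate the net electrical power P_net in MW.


Step 1: eta = (1 - Tc/Th)*f = (1 - 294.93/424.17)*0.495 = 0.1508211
Step 2: P_net = eta * Q_in = 0.1508211 * 121.68 = 18.352 MW
P_net = 18.352 MW


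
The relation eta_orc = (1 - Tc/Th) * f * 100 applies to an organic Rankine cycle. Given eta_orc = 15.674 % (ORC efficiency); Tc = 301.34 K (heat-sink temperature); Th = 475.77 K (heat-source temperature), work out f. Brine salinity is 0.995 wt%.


f = (eta_orc/100) / (1 - Tc/Th)
f = (15.674/100) / (1 - 301.34/475.77)
f = 0.42752


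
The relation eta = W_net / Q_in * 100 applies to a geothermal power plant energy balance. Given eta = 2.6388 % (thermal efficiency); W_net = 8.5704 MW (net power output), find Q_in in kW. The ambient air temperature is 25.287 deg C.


Q_in = W_net / (eta / 100)
Q_in = 8.5704 / (2.6388 / 100)
Q_in = 324.7840 MW
Convert: 324.7840 MW * 1000.0 = 3.2478e+05 kW
Q_in = 3.2478e+05 kW


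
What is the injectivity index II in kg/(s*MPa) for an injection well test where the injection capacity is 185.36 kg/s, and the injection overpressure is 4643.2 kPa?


II = mdot * 1000 / dP
II = 185.36 * 1000 / 4643.2
II = 39.921 kg/(s*MPa)


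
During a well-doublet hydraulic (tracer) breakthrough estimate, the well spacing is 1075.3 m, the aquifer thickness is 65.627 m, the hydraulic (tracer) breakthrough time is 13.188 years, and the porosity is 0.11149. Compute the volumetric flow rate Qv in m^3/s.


Qv = pi*hr*phi*L^2 / (3*t_bt*365.25*86400)
Qv = pi*65.627*0.11149*1075.3^2 / (3*13.188*365.25*86400)
Qv = 0.021287 m^3/s


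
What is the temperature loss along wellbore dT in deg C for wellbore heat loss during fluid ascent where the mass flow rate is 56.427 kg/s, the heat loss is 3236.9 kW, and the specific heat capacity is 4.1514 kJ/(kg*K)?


dT = Q_loss / (mdot * cp)
dT = 3236.9 / (56.427 * 4.1514)
dT = 13.81808 K
Convert (temperature difference, 1 K = 1 deg C): 13.81808 K = 13.81808 deg C
dT = 13.818 deg C


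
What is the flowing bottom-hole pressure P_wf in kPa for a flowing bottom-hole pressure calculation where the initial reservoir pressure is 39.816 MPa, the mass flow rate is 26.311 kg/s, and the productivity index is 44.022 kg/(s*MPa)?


P_wf = P_i - mdot / PI
P_wf = 39.816 - 26.311 / 44.022
P_wf = 39.21832 MPa
Convert: 39.21832 MPa * 1000.0 = 39218 kPa
P_wf = 39218 kPa


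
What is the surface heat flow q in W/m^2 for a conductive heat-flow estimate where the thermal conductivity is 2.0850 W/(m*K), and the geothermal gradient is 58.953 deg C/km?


q = k * grad / 1000
q = 2.0850 * 58.953 / 1000
q = 0.12292 W/m^2


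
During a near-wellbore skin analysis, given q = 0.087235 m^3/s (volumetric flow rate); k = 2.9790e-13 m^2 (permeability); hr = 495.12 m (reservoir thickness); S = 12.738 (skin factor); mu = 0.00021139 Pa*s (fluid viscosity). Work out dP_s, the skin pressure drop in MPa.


dP_s = S * q * mu / (2*pi*k*hr) / 1000
dP_s = 12.738 * 0.087235 * 0.00021139 / (2*pi*2.9790e-13*495.12) / 1000
dP_s = 253.4636 kPa
Convert: 253.4636 kPa * 0.001 = 0.25346 MPa
dP_s = 0.25346 MPa


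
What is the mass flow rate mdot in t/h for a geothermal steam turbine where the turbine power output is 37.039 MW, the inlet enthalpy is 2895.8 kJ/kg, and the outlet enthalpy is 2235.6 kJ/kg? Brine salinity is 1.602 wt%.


mdot = P * 1000 / (h_in - h_out)
mdot = 37.039 * 1000 / (2895.8 - 2235.6)
mdot = 56.10270 kg/s
Convert: 56.10270 kg/s * 3.6 = 201.97 t/h
mdot = 201.97 t/h


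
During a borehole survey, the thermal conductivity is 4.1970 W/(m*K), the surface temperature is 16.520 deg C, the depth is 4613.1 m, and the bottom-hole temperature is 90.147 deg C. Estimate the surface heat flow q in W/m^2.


Step 1: grad = (T_d - T_surf)/d * 1000 = (90.147 - 16.52)/4613.1 * 1000 = 15.96042 deg C/km
Step 2: q = k * grad / 1000 = 4.197 * 15.96042 / 1000 = 0.066986 W/m^2
q = 0.066986 W/m^2


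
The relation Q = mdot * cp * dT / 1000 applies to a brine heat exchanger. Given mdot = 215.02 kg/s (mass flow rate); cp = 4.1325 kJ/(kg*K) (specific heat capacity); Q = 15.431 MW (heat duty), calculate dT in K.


dT = Q * 1000 / (mdot * cp)
dT = 15.431 * 1000 / (215.02 * 4.1325)
dT = 17.366 K


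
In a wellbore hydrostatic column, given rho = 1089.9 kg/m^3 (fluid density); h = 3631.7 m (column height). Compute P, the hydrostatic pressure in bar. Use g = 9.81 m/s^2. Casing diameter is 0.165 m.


P = rho * g * h / 1e6
P = 1089.9 * 9.81 * 3631.7 / 1e6
P = 38.82984 MPa
Convert: 38.82984 MPa * 10.0 = 388.30 bar
P = 388.30 bar


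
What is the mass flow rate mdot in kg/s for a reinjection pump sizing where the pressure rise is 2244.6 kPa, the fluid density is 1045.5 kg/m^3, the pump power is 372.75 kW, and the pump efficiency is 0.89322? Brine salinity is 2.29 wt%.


mdot = P_pump * rho * eta / dP
mdot = 372.75 * 1045.5 * 0.89322 / 2244.6
mdot = 155.08 kg/s


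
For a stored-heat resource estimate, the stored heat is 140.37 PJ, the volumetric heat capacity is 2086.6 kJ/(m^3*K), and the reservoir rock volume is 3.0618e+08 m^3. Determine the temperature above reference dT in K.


dT = Q_s * 1e12 / (Vr * rhoc)
dT = 140.37 * 1e12 / (3.0618e+08 * 2086.6)
dT = 219.71 K


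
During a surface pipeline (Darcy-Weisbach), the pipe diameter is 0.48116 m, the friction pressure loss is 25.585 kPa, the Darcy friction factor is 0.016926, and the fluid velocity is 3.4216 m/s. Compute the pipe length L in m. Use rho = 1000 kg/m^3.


L = dP*1000*D / (f*rho*vel^2/2)
L = 25.585*1000*0.48116 / (0.016926*1000*3.4216^2/2)
L = 124.25 m


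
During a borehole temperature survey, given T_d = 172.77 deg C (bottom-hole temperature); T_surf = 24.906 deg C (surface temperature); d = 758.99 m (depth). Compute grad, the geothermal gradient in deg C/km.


grad = (T_d - T_surf) / d * 1000
grad = (172.77 - 24.906) / 758.99 * 1000
grad = 194.82 deg C/km


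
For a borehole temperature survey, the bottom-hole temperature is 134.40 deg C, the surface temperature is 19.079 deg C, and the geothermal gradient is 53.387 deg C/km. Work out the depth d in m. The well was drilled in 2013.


d = (T_d - T_surf) / grad * 1000
d = (134.40 - 19.079) / 53.387 * 1000
d = 2160.1 m


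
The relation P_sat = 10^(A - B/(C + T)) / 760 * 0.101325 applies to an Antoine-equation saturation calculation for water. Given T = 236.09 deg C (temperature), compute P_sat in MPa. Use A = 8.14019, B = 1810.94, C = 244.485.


P_sat = 10^(A - B/(C + T)) / 760 * 0.101325
P_sat = 10^(8.14019 - 1810.94/(244.485 + 236.09)) / 760 * 0.101325
P_sat = 3.1392 MPa


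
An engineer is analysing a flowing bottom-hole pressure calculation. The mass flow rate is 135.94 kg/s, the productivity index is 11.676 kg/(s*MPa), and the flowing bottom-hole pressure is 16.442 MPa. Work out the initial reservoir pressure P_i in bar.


P_i = P_wf + mdot / PI
P_i = 16.442 + 135.94 / 11.676
P_i = 28.08469 MPa
Convert: 28.08469 MPa * 10.0 = 280.85 bar
P_i = 280.85 bar


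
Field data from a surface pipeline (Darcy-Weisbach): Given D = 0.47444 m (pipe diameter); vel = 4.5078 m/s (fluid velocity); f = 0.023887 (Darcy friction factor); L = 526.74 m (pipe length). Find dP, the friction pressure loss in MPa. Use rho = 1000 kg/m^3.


dP = f * (L/D) * (rho*vel^2/2) / 1000
dP = 0.023887 * (526.74/0.47444) * (1000*4.5078^2/2) / 1000
dP = 269.4486 kPa
Convert: 269.4486 kPa * 0.001 = 0.26945 MPa
dP = 0.26945 MPa


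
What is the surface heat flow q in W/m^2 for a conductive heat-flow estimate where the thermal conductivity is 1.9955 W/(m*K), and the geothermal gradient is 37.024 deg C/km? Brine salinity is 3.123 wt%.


q = k * grad / 1000
q = 1.9955 * 37.024 / 1000
q = 0.073881 W/m^2


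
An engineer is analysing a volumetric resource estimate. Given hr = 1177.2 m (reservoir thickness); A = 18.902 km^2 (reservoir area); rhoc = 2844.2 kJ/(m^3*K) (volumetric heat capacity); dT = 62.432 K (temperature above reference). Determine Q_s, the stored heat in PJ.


Step 1: Vr = A*1e6*hr = 18.902*1e6*1177.2 = 2.225143e+10 m^3
Step 2: Q_s = Vr*rhoc*dT/1e12 = 2.225143e+10*2844.2*62.432/1e12 = 3951.2 PJ
Q_s = 3951.2 PJ


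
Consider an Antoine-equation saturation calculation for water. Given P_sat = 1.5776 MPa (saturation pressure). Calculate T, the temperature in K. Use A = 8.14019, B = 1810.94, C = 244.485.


T = B / (A - log10(P_sat * 760 / 0.101325)) - C
T = 1810.94 / (8.14019 - log10(1.5776 * 760 / 0.101325)) - 244.485
T = 200.7811 deg C
Convert to K: 200.7811 + 273.15 = 473.93 K
T = 473.93 K


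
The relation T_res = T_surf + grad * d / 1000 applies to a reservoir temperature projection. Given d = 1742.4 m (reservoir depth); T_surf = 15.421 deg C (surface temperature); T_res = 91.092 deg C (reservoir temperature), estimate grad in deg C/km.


grad = (T_res - T_surf) / d * 1000
grad = (91.092 - 15.421) / 1742.4 * 1000
grad = 43.429 deg C/km


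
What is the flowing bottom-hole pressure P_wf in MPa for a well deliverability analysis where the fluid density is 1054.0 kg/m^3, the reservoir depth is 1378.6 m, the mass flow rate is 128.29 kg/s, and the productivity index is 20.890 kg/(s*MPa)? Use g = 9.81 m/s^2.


Step 1: P_i = rho*g*h/1e6 = 1054.0*9.81*1378.6/1e6 = 14.25437 MPa
Step 2: P_wf = P_i - mdot/PI = 14.25437 - 128.29/20.89 = 8.1132 MPa
P_wf = 8.1132 MPa


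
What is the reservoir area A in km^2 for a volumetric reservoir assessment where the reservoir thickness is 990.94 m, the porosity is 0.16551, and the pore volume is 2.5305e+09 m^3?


A = Vp / (1e6 * hr * phi)
A = 2.5305e+09 / (1e6 * 990.94 * 0.16551)
A = 15.429 km^2


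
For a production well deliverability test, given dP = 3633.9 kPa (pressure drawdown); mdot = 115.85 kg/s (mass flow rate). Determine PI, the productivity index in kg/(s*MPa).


PI = mdot * 1000 / dP
PI = 115.85 * 1000 / 3633.9
PI = 31.880 kg/(s*MPa)


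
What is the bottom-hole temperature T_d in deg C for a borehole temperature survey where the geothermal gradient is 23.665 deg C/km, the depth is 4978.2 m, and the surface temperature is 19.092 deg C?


T_d = T_surf + grad * d / 1000
T_d = 19.092 + 23.665 * 4978.2 / 1000
T_d = 136.90 deg C


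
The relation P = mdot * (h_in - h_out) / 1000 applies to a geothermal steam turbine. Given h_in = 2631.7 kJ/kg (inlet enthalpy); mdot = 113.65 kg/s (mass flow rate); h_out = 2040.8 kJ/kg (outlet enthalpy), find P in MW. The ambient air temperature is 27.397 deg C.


P = mdot * (h_in - h_out) / 1000
P = 113.65 * (2631.7 - 2040.8) / 1000
P = 67.156 MW


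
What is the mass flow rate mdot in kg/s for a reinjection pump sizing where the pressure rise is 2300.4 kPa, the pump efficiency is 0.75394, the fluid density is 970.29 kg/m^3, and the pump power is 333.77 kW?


mdot = P_pump * rho * eta / dP
mdot = 333.77 * 970.29 * 0.75394 / 2300.4
mdot = 106.14 kg/s


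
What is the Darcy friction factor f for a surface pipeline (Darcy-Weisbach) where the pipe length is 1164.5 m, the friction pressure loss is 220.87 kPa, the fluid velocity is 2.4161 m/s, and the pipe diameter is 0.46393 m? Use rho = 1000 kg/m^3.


f = dP*1000 / ((L/D)*(rho*vel^2/2))
f = 220.87*1000 / ((1164.5/0.46393)*(1000*2.4161^2/2))
f = 0.030147


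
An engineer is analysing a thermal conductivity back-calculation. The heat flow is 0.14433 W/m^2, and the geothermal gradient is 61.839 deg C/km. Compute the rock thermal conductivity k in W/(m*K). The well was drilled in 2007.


k = q / (grad / 1000)
k = 0.14433 / (61.839 / 1000)
k = 2.3340 W/(m*K)


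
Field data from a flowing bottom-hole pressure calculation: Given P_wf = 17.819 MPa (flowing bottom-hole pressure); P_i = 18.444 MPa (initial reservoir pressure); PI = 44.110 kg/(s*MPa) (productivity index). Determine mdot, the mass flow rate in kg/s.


mdot = (P_i - P_wf) * PI
mdot = (18.444 - 17.819) * 44.110
mdot = 27.569 kg/s


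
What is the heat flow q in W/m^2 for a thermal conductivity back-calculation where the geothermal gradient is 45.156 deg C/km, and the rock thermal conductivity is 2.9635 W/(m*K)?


q = k * grad / 1000
q = 2.9635 * 45.156 / 1000
q = 0.13382 W/m^2


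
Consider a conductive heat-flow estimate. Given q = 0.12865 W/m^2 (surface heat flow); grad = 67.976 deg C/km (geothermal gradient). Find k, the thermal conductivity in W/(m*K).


k = q * 1000 / grad
k = 0.12865 * 1000 / 67.976
k = 1.8926 W/(m*K)


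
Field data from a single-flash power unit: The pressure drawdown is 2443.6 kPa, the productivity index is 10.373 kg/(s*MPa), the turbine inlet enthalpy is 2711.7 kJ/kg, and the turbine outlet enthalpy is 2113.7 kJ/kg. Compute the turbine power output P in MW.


Step 1: mdot = PI * dP / 1000 = 10.373 * 2443.6 / 1000 = 25.34746 kg/s
Step 2: P = mdot*(h_in - h_out)/1000 = 25.34746*(2711.7 - 2113.7)/1000 = 15.158 MW
P = 15.158 MW


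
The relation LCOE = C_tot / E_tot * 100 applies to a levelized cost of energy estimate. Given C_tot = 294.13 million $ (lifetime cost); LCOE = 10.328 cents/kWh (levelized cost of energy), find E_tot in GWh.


E_tot = C_tot / LCOE * 100
E_tot = 294.13 / 10.328 * 100
E_tot = 2847.9 GWh


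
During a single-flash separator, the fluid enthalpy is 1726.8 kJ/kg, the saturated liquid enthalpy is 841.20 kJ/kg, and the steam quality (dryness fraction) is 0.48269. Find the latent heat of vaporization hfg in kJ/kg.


hfg = (h - hf) / x
hfg = (1726.8 - 841.20) / 0.48269
hfg = 1834.7 kJ/kg


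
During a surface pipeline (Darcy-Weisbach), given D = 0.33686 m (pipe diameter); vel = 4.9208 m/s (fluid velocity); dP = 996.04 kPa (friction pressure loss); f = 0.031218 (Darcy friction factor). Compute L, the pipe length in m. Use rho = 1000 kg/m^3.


L = dP*1000*D / (f*rho*vel^2/2)
L = 996.04*1000*0.33686 / (0.031218*1000*4.9208^2/2)
L = 887.73 m


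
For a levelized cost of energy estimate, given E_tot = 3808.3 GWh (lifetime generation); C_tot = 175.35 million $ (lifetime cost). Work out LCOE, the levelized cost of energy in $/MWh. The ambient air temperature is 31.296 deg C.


LCOE = C_tot / E_tot * 100
LCOE = 175.35 / 3808.3 * 100
LCOE = 4.604417 cents/kWh
Convert: 4.604417 cents/kWh * 10.0 = 46.044 $/MWh
LCOE = 46.044 $/MWh


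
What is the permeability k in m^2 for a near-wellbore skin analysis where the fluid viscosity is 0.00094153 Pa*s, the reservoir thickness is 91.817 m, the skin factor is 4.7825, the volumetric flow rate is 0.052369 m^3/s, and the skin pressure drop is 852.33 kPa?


k = S*q*mu / (2*pi*dP_s*1000*hr)
k = 4.7825*0.052369*0.00094153 / (2*pi*852.33*1000*91.817)
k = 4.7957e-13 m^2


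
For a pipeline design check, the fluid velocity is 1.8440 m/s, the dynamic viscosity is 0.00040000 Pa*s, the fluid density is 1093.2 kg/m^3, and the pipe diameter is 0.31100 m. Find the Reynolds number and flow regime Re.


Step 1: Re = rho*vel*D/mu = 1093.2*1.844*0.311/0.0004 = 1.5673e+06
Step 2: Re = 1.5673e+06 > 4000, so flow is turbulent.
Re = 1.5673e+06 (turbulent)


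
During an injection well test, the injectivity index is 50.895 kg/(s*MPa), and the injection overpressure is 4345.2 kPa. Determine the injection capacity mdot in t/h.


mdot = II * dP / 1000
mdot = 50.895 * 4345.2 / 1000
mdot = 221.1490 kg/s
Convert: 221.1490 kg/s * 3.6 = 796.14 t/h
mdot = 796.14 t/h


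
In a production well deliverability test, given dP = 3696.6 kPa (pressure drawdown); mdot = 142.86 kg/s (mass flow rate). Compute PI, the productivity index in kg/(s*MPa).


PI = mdot * 1000 / dP
PI = 142.86 * 1000 / 3696.6
PI = 38.646 kg/(s*MPa)


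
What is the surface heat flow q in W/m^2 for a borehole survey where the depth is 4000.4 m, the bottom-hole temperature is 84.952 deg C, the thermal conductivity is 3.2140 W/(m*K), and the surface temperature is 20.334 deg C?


Step 1: grad = (T_d - T_surf)/d * 1000 = (84.952 - 20.334)/4000.4 * 1000 = 16.15288 deg C/km
Step 2: q = k * grad / 1000 = 3.214 * 16.15288 / 1000 = 0.051915 W/m^2
q = 0.051915 W/m^2


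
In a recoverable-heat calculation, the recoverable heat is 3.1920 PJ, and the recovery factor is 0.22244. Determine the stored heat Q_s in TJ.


Q_s = Q_rec / RF
Q_s = 3.1920 / 0.22244
Q_s = 14.34994 PJ
Convert: 14.34994 PJ * 1000.0 = 14350 TJ
Q_s = 14350 TJ


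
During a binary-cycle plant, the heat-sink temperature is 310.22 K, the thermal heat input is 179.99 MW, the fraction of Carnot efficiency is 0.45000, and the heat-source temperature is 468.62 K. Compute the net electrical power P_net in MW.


Step 1: eta = (1 - Tc/Th)*f = (1 - 310.22/468.62)*0.45 = 0.1521062
Step 2: P_net = eta * Q_in = 0.1521062 * 179.99 = 27.378 MW
P_net = 27.378 MW


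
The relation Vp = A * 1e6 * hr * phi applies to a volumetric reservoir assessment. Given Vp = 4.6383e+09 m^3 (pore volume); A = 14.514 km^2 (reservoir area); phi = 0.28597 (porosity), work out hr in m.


hr = Vp / (A * 1e6 * phi)
hr = 4.6383e+09 / (14.514 * 1e6 * 0.28597)
hr = 1117.5 m


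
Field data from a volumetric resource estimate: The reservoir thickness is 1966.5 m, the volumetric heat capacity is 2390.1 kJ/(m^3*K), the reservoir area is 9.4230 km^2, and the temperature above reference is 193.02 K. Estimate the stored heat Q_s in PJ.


Step 1: Vr = A*1e6*hr = 9.423*1e6*1966.5 = 1.853033e+10 m^3
Step 2: Q_s = Vr*rhoc*dT/1e12 = 1.853033e+10*2390.1*193.02/1e12 = 8548.7 PJ
Q_s = 8548.7 PJ


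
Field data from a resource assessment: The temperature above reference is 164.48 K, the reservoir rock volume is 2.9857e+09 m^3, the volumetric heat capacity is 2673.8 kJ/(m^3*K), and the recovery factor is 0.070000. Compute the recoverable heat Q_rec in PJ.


Step 1: Q_s = Vr*rhoc*dT/1e12 = 2.9857e+09*2673.8*164.48/1e12 = 1313.071 PJ
Step 2: Q_rec = Q_s * RF = 1313.071 * 0.07 = 91.915 PJ
Q_rec = 91.915 PJ


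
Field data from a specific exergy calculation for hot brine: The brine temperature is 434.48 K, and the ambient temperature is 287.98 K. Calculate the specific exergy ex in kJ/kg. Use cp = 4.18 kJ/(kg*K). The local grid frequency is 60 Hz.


ex = cp * ((T_b - T_0) - T_0 * ln(T_b/T_0))
ex = 4.18 * ((434.48 - 287.98) - 287.98 * ln(434.48/287.98))
ex = 117.31 kJ/kg


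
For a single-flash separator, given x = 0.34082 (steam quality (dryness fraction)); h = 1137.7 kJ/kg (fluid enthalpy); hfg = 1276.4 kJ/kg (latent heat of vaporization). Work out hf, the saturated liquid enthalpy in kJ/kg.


hf = h - x * hfg
hf = 1137.7 - 0.34082 * 1276.4
hf = 702.68 kJ/kg


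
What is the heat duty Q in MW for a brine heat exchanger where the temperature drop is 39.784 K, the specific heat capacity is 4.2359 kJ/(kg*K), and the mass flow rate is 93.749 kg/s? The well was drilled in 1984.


Q = mdot * cp * dT / 1000
Q = 93.749 * 4.2359 * 39.784 / 1000
Q = 15.799 MW


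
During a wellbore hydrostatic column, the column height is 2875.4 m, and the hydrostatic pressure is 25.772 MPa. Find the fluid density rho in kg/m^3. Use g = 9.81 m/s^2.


rho = P * 1e6 / (g * h)
rho = 25.772 * 1e6 / (9.81 * 2875.4)
rho = 913.65 kg/m^3


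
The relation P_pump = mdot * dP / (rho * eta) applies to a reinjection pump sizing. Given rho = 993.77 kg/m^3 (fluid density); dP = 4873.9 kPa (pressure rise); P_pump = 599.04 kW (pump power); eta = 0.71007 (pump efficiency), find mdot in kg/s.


mdot = P_pump * rho * eta / dP
mdot = 599.04 * 993.77 * 0.71007 / 4873.9
mdot = 86.729 kg/s


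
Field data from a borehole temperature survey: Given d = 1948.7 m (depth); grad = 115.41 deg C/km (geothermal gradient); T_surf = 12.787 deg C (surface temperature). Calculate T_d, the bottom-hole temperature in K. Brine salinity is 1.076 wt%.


T_d = T_surf + grad * d / 1000
T_d = 12.787 + 115.41 * 1948.7 / 1000
T_d = 237.6865 deg C
Convert to K: 237.6865 + 273.15 = 510.84 K
T_d = 510.84 K


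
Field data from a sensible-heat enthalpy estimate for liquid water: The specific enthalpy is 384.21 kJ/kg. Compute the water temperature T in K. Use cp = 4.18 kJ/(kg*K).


T = h / cp
T = 384.21 / 4.18
T = 91.91627 deg C
Convert to K: 91.91627 + 273.15 = 365.07 K
T = 365.07 K


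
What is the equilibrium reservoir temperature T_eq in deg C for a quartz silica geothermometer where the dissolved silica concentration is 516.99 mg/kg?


T_eq = 1309 / (5.19 - log10(SiO2)) - 273.15
T_eq = 1309 / (5.19 - log10(516.99)) - 273.15
T_eq = 255.41 deg C


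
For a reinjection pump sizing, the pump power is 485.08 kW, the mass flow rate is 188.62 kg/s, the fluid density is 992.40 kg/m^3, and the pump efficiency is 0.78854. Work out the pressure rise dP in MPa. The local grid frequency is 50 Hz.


dP = P_pump * rho * eta / mdot
dP = 485.08 * 992.40 * 0.78854 / 188.62
dP = 2012.501 kPa
Convert: 2012.501 kPa * 0.001 = 2.0125 MPa
dP = 2.0125 MPa


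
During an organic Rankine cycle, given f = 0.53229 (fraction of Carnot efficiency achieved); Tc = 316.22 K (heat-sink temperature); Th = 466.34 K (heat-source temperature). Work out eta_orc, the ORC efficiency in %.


eta_orc = (1 - Tc/Th) * f * 100
eta_orc = (1 - 316.22/466.34) * 0.53229 * 100
eta_orc = 17.135 %


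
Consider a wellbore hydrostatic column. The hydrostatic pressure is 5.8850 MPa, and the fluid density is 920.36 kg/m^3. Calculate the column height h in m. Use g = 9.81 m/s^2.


h = P * 1e6 / (g * rho)
h = 5.8850 * 1e6 / (9.81 * 920.36)
h = 651.81 m


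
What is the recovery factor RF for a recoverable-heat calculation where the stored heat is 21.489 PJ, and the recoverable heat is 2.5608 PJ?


RF = Q_rec / Q_s
RF = 2.5608 / 21.489
RF = 0.11917


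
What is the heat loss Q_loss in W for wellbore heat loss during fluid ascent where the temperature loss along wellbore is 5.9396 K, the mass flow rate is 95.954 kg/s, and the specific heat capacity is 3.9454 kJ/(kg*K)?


Q_loss = mdot * cp * dT
Q_loss = 95.954 * 3.9454 * 5.9396
Q_loss = 2248.595 kW
Convert: 2248.595 kW * 1000.0 = 2.2486e+06 W
Q_loss = 2.2486e+06 W


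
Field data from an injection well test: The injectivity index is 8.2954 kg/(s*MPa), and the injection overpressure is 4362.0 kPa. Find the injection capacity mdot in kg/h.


mdot = II * dP / 1000
mdot = 8.2954 * 4362.0 / 1000
mdot = 36.18453 kg/s
Convert: 36.18453 kg/s * 3600.0 = 1.3026e+05 kg/h
mdot = 1.3026e+05 kg/h


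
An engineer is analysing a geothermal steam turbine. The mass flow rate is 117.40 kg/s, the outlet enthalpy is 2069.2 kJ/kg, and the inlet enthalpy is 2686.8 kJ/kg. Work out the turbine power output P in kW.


P = mdot * (h_in - h_out) / 1000
P = 117.40 * (2686.8 - 2069.2) / 1000
P = 72.50624 MW
Convert: 72.50624 MW * 1000.0 = 72506 kW
P = 72506 kW


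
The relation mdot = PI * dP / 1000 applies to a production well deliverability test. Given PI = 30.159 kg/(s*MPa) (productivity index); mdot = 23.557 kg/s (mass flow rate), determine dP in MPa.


dP = mdot * 1000 / PI
dP = 23.557 * 1000 / 30.159
dP = 781.0935 kPa
Convert: 781.0935 kPa * 0.001 = 0.78109 MPa
dP = 0.78109 MPa


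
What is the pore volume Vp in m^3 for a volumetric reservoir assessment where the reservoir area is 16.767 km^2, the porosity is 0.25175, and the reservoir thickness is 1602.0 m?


Vp = A * 1e6 * hr * phi
Vp = 16.767 * 1e6 * 1602.0 * 0.25175
Vp = 6.7622e+09 m^3


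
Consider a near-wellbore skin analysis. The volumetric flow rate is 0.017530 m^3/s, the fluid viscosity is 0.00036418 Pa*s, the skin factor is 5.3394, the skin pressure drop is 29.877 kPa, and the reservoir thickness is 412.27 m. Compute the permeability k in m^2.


k = S*q*mu / (2*pi*dP_s*1000*hr)
k = 5.3394*0.017530*0.00036418 / (2*pi*29.877*1000*412.27)
k = 4.4045e-13 m^2


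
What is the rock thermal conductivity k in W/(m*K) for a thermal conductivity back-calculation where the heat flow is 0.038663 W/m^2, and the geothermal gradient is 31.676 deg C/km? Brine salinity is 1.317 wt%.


k = q / (grad / 1000)
k = 0.038663 / (31.676 / 1000)
k = 1.2206 W/(m*K)


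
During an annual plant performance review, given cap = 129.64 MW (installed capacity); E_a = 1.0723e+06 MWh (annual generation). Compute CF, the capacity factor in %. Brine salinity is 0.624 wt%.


CF = E_a / (cap * 8760) * 100
CF = 1.0723e+06 / (129.64 * 8760) * 100
CF = 94.422 %


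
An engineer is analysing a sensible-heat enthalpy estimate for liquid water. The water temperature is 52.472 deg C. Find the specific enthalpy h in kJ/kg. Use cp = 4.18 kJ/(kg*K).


h = cp * T
h = 4.18 * 52.472
h = 219.33 kJ/kg


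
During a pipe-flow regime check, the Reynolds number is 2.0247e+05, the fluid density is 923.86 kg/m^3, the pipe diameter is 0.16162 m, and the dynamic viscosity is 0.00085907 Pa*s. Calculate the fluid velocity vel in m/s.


vel = Re * mu / (rho * D)
vel = 2.0247e+05 * 0.00085907 / (923.86 * 0.16162)
vel = 1.1649 m/s


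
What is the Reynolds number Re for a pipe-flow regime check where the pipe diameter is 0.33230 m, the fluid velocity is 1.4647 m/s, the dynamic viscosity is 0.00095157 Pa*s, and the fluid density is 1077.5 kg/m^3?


Re = rho * vel * D / mu
Re = 1077.5 * 1.4647 * 0.33230 / 0.00095157
Re = 5.5113e+05


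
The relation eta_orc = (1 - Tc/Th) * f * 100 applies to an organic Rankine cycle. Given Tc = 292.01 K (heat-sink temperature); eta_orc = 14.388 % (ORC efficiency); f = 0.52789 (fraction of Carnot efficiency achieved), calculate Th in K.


Th = Tc / (1 - (eta_orc/100)/f)
Th = 292.01 / (1 - (14.388/100)/0.52789)
Th = 401.42 K


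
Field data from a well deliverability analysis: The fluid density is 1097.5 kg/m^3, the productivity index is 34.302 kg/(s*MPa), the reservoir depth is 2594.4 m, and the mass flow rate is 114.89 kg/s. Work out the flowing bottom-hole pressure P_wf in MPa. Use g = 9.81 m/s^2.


Step 1: P_i = rho*g*h/1e6 = 1097.5*9.81*2594.4/1e6 = 27.93254 MPa
Step 2: P_wf = P_i - mdot/PI = 27.93254 - 114.89/34.302 = 24.583 MPa
P_wf = 24.583 MPa


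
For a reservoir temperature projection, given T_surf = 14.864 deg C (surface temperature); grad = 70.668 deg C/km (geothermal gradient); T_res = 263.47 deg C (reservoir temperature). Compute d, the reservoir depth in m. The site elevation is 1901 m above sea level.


d = (T_res - T_surf) / grad * 1000
d = (263.47 - 14.864) / 70.668 * 1000
d = 3517.9 m


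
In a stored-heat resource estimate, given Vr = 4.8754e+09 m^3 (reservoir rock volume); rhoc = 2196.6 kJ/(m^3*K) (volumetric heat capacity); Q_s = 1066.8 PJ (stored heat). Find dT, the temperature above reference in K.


dT = Q_s * 1e12 / (Vr * rhoc)
dT = 1066.8 * 1e12 / (4.8754e+09 * 2196.6)
dT = 99.614 K


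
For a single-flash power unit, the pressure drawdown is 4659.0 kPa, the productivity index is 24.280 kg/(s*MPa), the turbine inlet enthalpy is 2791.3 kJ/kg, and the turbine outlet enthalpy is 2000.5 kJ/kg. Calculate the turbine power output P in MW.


Step 1: mdot = PI * dP / 1000 = 24.28 * 4659.0 / 1000 = 113.1205 kg/s
Step 2: P = mdot*(h_in - h_out)/1000 = 113.1205*(2791.3 - 2000.5)/1000 = 89.456 MW
P = 89.456 MW


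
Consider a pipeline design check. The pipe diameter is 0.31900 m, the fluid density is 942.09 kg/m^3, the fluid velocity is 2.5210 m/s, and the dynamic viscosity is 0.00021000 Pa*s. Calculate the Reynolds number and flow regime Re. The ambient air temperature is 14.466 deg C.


Step 1: Re = rho*vel*D/mu = 942.09*2.521*0.319/0.00021 = 3.6078e+06
Step 2: Re = 3.6078e+06 > 4000, so flow is turbulent.
Re = 3.6078e+06 (turbulent)


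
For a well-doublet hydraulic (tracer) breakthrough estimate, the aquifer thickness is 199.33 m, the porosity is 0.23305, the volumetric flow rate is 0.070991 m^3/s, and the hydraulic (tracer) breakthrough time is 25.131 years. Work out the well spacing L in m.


L = sqrt(t_bt*365.25*86400*3*Qv / (pi*hr*phi))
L = sqrt(25.131*365.25*86400*3*0.070991 / (pi*199.33*0.23305))
L = 1075.8 m


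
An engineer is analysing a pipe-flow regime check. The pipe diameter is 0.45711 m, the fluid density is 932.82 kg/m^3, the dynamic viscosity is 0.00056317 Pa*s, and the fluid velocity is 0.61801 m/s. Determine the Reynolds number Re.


Re = rho * vel * D / mu
Re = 932.82 * 0.61801 * 0.45711 / 0.00056317
Re = 4.6792e+05


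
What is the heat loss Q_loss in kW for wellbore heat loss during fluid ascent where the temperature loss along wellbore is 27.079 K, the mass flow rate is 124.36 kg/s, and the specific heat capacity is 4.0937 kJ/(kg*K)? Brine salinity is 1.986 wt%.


Q_loss = mdot * cp * dT
Q_loss = 124.36 * 4.0937 * 27.079
Q_loss = 13786 kW


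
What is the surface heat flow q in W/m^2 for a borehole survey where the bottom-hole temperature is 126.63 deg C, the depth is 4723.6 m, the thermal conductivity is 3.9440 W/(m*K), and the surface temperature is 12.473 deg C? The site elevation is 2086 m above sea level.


Step 1: grad = (T_d - T_surf)/d * 1000 = (126.63 - 12.473)/4723.6 * 1000 = 24.16737 deg C/km
Step 2: q = k * grad / 1000 = 3.944 * 24.16737 / 1000 = 0.095316 W/m^2
q = 0.095316 W/m^2


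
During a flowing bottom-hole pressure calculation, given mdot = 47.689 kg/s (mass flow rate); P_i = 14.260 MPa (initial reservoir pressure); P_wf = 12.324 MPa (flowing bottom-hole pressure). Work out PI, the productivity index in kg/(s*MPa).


PI = mdot / (P_i - P_wf)
PI = 47.689 / (14.260 - 12.324)
PI = 24.633 kg/(s*MPa)


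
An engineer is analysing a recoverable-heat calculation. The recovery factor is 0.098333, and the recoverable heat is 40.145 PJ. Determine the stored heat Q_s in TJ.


Q_s = Q_rec / RF
Q_s = 40.145 / 0.098333
Q_s = 408.2556 PJ
Convert: 408.2556 PJ * 1000.0 = 4.0826e+05 TJ
Q_s = 4.0826e+05 TJ


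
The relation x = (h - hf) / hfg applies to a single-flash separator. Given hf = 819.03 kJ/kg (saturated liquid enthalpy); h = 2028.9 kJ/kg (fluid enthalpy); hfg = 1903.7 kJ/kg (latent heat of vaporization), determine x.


x = (h - hf) / hfg
x = (2028.9 - 819.03) / 1903.7
x = 0.63554


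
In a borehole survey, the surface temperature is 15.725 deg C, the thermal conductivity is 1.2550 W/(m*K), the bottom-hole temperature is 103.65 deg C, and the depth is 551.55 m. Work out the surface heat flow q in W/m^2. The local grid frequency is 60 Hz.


Step 1: grad = (T_d - T_surf)/d * 1000 = (103.65 - 15.725)/551.55 * 1000 = 159.4144 deg C/km
Step 2: q = k * grad / 1000 = 1.255 * 159.4144 / 1000 = 0.20007 W/m^2
q = 0.20007 W/m^2


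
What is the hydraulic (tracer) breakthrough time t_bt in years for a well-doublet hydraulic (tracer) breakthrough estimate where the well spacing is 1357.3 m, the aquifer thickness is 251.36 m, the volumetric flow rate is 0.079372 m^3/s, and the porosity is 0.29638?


t_bt = pi * hr * phi * L^2 / (3 * Qv) / (365.25*86400)
t_bt = pi * 251.36 * 0.29638 * 1357.3^2 / (3 * 0.079372) / (365.25*86400)
t_bt = 57.379 years


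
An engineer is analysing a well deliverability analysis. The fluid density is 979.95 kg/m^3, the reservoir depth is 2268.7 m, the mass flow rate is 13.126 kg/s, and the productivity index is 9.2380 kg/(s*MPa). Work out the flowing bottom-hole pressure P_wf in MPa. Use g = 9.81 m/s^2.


Step 1: P_i = rho*g*h/1e6 = 979.95*9.81*2268.7/1e6 = 21.80972 MPa
Step 2: P_wf = P_i - mdot/PI = 21.80972 - 13.126/9.238 = 20.389 MPa
P_wf = 20.389 MPa


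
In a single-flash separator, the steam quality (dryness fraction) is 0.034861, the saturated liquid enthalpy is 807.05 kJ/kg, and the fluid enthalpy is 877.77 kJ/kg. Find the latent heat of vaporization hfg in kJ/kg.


hfg = (h - hf) / x
hfg = (877.77 - 807.05) / 0.034861
hfg = 2028.6 kJ/kg


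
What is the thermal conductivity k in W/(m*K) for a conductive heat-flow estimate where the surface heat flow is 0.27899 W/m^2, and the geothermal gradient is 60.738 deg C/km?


k = q * 1000 / grad
k = 0.27899 * 1000 / 60.738
k = 4.5933 W/(m*K)


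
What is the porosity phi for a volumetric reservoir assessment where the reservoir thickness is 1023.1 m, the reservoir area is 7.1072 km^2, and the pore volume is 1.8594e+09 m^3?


phi = Vp / (A * 1e6 * hr)
phi = 1.8594e+09 / (7.1072 * 1e6 * 1023.1)
phi = 0.25572


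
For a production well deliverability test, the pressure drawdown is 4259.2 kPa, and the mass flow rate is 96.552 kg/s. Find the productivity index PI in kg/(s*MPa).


PI = mdot * 1000 / dP
PI = 96.552 * 1000 / 4259.2
PI = 22.669 kg/(s*MPa)


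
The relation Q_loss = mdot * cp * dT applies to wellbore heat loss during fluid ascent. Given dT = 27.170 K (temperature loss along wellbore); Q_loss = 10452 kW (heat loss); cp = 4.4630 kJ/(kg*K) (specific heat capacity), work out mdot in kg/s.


mdot = Q_loss / (cp * dT)
mdot = 10452 / (4.4630 * 27.170)
mdot = 86.195 kg/s
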